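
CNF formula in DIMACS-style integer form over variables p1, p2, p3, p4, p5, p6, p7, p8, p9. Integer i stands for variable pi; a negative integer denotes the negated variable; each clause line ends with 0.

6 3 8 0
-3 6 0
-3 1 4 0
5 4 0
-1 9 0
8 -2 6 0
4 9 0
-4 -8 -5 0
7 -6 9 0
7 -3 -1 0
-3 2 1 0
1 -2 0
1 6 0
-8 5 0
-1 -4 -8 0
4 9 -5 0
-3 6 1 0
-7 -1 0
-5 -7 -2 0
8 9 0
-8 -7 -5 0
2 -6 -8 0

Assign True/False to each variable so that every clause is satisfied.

p1 = False, p2 = False, p3 = False, p4 = True, p5 = False, p6 = True, p7 = True, p8 = False, p9 = True

p9 occurs only positively in the remaining clauses — set p9 = True.
Branch on p1: take p1 = False.
  then p2 is forced to False.
  then p3 is forced to False.
  then p6 is forced to True.
  then p8 is forced to False.
Set p4 = True and propagate.
p5, p7 are now unconstrained; take p5 = False, p7 = True.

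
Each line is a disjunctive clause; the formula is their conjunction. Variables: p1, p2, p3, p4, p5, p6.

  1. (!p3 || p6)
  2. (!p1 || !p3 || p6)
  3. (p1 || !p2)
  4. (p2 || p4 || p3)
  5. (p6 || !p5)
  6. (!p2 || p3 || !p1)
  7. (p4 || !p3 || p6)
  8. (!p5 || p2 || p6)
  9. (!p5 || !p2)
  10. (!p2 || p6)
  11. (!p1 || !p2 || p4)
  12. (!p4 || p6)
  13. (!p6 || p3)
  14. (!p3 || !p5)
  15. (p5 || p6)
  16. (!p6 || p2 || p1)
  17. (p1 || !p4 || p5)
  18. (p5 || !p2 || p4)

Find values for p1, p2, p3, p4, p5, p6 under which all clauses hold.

Set p1 = True and propagate.
Branch on p2: take p2 = False.
The remaining clauses are satisfied by p3 = True, p4 = False, p5 = False, p6 = True.

p1=T, p2=F, p3=T, p4=F, p5=F, p6=T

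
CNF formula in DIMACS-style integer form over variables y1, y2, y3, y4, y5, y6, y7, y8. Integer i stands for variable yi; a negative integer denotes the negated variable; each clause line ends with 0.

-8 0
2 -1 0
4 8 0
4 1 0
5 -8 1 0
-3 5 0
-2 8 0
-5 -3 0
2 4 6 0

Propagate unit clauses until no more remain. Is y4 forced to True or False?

True

Unit clause (NOT y8) sets y8 = False.
In (y4 OR y8), y8 is now false; y4 must hold, so y4 = True.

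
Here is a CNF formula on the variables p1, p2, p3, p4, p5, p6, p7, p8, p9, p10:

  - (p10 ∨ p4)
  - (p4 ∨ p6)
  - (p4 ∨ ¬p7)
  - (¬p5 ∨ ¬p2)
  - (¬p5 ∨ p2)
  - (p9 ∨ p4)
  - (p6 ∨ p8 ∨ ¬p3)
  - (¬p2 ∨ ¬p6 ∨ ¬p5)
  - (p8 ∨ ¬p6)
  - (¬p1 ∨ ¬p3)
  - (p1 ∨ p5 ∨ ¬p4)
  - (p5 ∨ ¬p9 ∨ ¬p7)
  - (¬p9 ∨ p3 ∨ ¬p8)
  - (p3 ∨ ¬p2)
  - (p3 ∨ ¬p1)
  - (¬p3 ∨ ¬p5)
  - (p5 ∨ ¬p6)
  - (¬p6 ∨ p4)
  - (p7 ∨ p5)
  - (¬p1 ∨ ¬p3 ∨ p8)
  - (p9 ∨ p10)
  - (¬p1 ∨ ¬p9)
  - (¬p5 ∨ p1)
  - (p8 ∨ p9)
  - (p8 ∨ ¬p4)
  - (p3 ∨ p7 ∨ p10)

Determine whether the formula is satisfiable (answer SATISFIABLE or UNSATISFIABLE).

UNSATISFIABLE

p5 = True:
  propagation gives p2=False; an empty clause results — contradiction.
p5 = False:
  propagation gives p6=False, p4=True, p1=True, p3=False; an empty clause results — contradiction.
Every branch closes, so no satisfying assignment exists.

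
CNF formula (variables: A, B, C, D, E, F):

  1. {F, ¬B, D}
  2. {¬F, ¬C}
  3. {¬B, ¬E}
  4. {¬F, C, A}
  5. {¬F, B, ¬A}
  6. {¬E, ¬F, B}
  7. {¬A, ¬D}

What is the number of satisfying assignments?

15

Case analysis on F and B:
  F=1, B=1: remaining (A,C,D,E) ∈ {(1,0,0,0)} — 1.
  F=1, B=0: a clause becomes empty — 0.
  F=0, B=1: remaining (A,C,D,E) ∈ {(0,0,1,0); (0,1,1,0)} — 2.
  F=0, B=0: C, E free; 3 ways for (A,D) × 2^2 = 12.
Total: 1 + 0 + 2 + 12 = 15.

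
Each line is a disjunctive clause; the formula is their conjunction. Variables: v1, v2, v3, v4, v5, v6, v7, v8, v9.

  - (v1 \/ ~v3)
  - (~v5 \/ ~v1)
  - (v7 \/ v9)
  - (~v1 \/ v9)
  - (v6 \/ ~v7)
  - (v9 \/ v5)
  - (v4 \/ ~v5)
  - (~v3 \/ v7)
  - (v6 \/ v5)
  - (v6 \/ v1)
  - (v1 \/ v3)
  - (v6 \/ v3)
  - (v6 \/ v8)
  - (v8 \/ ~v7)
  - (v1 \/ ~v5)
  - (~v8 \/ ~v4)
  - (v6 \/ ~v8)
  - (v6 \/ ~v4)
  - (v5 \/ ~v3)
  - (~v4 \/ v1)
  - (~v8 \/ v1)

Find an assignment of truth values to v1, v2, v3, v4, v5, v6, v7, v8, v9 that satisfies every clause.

v6 occurs only positively in the remaining clauses — set v6 = True.
v9 occurs only positively in the remaining clauses — set v9 = True.
Set v1 = True and propagate.
  then v5 is forced to False.
  then v3 is forced to False.
Set v4 = False and propagate.
Try v7 = True.
  then v8 is forced to True.
v2 is now unconstrained; take v2 = True.

v1=T  v2=T  v3=F  v4=F  v5=F  v6=T  v7=T  v8=T  v9=T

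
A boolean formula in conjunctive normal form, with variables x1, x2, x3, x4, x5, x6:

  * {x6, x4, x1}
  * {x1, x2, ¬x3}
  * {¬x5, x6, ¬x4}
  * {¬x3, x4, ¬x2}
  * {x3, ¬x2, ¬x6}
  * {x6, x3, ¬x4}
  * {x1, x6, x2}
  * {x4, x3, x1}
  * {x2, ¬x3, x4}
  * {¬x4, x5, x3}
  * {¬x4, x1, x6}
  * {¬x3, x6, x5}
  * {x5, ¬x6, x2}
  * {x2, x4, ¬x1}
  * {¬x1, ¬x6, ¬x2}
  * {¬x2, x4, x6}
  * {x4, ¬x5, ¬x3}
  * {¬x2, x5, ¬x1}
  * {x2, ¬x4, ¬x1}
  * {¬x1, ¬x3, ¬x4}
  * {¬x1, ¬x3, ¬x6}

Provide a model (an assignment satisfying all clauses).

x1=0, x2=1, x3=1, x4=1, x5=1, x6=1

Check each clause:
  1. {x6, x1, x4} — x4 is true.
  2. {x2, x1, ¬x3} — x2 is true.
  3. {¬x5, ¬x4, x6} — x6 is true.
  4. {¬x2, ¬x3, x4} — x4 is true.
  5. {x3, ¬x2, ¬x6} — x3 is true.
  6. {x3, ¬x4, x6} — x3 is true.
  7. {x1, x6, x2} — x2 is true.
  8. {x1, x4, x3} — x3 is true.
  9. {x4, ¬x3, x2} — x2 is true.
  10. {x3, ¬x4, x5} — x3 is true.
  11. {x1, x6, ¬x4} — x6 is true.
  12. {¬x3, x5, x6} — x5 is true.
  13. {x2, x5, ¬x6} — x2 is true.
  14. {x2, ¬x1, x4} — x2 is true.
  15. {¬x1, ¬x6, ¬x2} — ¬x1 is true.
  16. {x4, ¬x2, x6} — x4 is true.
  17. {x4, ¬x3, ¬x5} — x4 is true.
  18. {¬x1, x5, ¬x2} — x5 is true.
  19. {x2, ¬x4, ¬x1} — x2 is true.
  20. {¬x3, ¬x1, ¬x4} — ¬x1 is true.
  21. {¬x3, ¬x6, ¬x1} — ¬x1 is true.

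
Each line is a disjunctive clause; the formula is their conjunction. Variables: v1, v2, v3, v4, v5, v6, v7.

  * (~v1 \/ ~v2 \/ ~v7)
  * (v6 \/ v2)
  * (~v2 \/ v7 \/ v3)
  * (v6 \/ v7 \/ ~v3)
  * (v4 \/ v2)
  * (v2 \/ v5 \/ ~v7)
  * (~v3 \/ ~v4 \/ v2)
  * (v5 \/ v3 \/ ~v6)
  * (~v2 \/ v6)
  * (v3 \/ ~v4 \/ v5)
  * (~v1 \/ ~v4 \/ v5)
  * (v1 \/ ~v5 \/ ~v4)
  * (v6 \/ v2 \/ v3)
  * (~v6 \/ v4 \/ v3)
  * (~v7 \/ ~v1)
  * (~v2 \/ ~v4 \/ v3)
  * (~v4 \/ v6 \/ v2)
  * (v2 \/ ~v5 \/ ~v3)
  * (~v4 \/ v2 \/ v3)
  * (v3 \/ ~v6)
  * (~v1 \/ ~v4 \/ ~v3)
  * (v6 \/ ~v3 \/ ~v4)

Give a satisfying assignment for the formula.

v1=False, v2=True, v3=True, v4=False, v5=False, v6=True, v7=False

Check each clause:
  1. (~v7 \/ ~v2 \/ ~v1) — ~v7 is true.
  2. (v2 \/ v6) — v2 is true.
  3. (~v2 \/ v3 \/ v7) — v3 is true.
  4. (~v3 \/ v7 \/ v6) — v6 is true.
  5. (v2 \/ v4) — v2 is true.
  6. (v2 \/ v5 \/ ~v7) — ~v7 is true.
  7. (~v3 \/ ~v4 \/ v2) — v2 is true.
  8. (v5 \/ v3 \/ ~v6) — v3 is true.
  9. (v6 \/ ~v2) — v6 is true.
  10. (~v4 \/ v5 \/ v3) — v3 is true.
  11. (v5 \/ ~v1 \/ ~v4) — ~v4 is true.
  12. (v1 \/ ~v5 \/ ~v4) — ~v5 is true.
  13. (v3 \/ v6 \/ v2) — v2 is true.
  14. (v3 \/ ~v6 \/ v4) — v3 is true.
  15. (~v7 \/ ~v1) — ~v7 is true.
  16. (~v4 \/ ~v2 \/ v3) — v3 is true.
  17. (~v4 \/ v6 \/ v2) — v2 is true.
  18. (~v5 \/ ~v3 \/ v2) — v2 is true.
  19. (v2 \/ v3 \/ ~v4) — v2 is true.
  20. (~v6 \/ v3) — v3 is true.
  21. (~v3 \/ ~v1 \/ ~v4) — ~v4 is true.
  22. (~v3 \/ v6 \/ ~v4) — ~v4 is true.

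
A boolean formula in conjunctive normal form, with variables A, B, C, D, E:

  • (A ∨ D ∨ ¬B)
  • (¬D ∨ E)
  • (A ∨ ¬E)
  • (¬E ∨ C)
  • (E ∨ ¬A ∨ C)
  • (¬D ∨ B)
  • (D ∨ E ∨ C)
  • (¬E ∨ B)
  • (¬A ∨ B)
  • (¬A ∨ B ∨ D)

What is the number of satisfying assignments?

The models are:
  A=F B=F C=T D=F E=F
  A=T B=T C=T D=F E=F
  A=T B=T C=T D=F E=T
  A=T B=T C=T D=T E=T
Count: 4.

4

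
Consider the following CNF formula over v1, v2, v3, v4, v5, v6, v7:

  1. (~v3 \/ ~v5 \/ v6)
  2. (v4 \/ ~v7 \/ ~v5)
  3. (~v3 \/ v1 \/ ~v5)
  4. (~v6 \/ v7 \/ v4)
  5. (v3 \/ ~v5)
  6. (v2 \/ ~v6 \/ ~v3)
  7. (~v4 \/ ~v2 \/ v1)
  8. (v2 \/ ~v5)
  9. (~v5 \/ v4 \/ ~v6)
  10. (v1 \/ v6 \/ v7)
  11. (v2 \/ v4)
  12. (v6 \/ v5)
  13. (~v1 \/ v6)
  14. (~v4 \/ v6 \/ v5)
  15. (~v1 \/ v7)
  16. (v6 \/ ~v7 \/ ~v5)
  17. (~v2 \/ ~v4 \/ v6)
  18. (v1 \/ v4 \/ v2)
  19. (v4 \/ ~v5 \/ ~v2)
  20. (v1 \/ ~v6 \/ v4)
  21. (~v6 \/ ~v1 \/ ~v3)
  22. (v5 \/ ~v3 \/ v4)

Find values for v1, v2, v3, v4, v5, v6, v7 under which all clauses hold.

v1=F, v2=F, v3=F, v4=T, v5=F, v6=T, v7=F

Set v1 = False and propagate.
For the remaining variables, v2 = False, v3 = False, v4 = True, v5 = False, v6 = True, v7 = False works.
Check each clause:
  1. (~v3 \/ v6 \/ ~v5) — ~v5 is true.
  2. (v4 \/ ~v7 \/ ~v5) — ~v7 is true.
  3. (v1 \/ ~v5 \/ ~v3) — ~v5 is true.
  4. (v7 \/ v4 \/ ~v6) — v4 is true.
  5. (~v5 \/ v3) — ~v5 is true.
  6. (~v6 \/ v2 \/ ~v3) — ~v3 is true.
  7. (~v4 \/ v1 \/ ~v2) — ~v2 is true.
  8. (~v5 \/ v2) — ~v5 is true.
  9. (~v5 \/ ~v6 \/ v4) — ~v5 is true.
  10. (v1 \/ v7 \/ v6) — v6 is true.
  11. (v2 \/ v4) — v4 is true.
  12. (v5 \/ v6) — v6 is true.
  13. (v6 \/ ~v1) — ~v1 is true.
  14. (v5 \/ ~v4 \/ v6) — v6 is true.
  15. (~v1 \/ v7) — ~v1 is true.
  16. (~v5 \/ ~v7 \/ v6) — ~v7 is true.
  17. (~v4 \/ v6 \/ ~v2) — v6 is true.
  18. (v1 \/ v2 \/ v4) — v4 is true.
  19. (~v5 \/ ~v2 \/ v4) — ~v5 is true.
  20. (v4 \/ v1 \/ ~v6) — v4 is true.
  21. (~v3 \/ ~v1 \/ ~v6) — ~v3 is true.
  22. (v5 \/ v4 \/ ~v3) — ~v3 is true.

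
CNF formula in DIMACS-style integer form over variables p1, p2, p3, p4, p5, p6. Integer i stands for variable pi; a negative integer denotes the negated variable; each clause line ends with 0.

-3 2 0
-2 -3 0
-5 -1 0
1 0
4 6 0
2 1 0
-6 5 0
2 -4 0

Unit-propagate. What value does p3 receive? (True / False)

False

(p1) stands alone — p1 = True.
In (~p5 \/ ~p1), ~p1 is now false; ~p5 must hold, so p5 = False.
From (p5 \/ ~p6) and p5 = False: p6 = False.
From (p4 \/ p6) and p6 = False: p4 = True.
From (~p4 \/ p2) and p4 = True: p2 = True.
(~p3 \/ ~p2): since p2 = True, the clause reduces to (~p3). p3 = False.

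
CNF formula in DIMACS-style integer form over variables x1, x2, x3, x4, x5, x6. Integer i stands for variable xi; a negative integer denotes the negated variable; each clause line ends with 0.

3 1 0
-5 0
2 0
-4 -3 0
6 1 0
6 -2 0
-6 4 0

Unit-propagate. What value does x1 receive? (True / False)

Unit clause (¬x5) sets x5 = False.
(x2) is a unit clause: x2 = True.
(x6 ∨ ¬x2): since x2 = True, the clause reduces to (x6). x6 = True.
(x4 ∨ ¬x6): since x6 = True, the clause reduces to (x4). x4 = True.
From (¬x3 ∨ ¬x4) and x4 = True: x3 = False.
In (x3 ∨ x1), x3 is now false; x1 must hold, so x1 = True.

True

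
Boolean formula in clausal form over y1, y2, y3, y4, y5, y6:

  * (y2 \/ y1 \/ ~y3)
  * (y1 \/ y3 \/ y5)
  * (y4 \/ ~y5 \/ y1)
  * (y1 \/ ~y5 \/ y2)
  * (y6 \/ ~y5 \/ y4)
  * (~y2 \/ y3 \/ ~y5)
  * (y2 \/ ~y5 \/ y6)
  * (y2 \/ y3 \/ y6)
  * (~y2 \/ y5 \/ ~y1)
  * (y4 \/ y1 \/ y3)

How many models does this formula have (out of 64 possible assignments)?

Split on y5, then y1.
  y5=1, y1=1: 7 of the 16 assignments to (y2,y3,y4,y6) work.
  y5=1, y1=0: remaining (y2,y3,y4,y6) ∈ {(1,1,1,0); (1,1,1,1)} — 2.
  y5=0, y1=1: y4 free; 3 ways for (y2,y3,y6) × 2^1 = 6.
  y5=0, y1=0: remaining (y2,y3,y4,y6) ∈ {(1,1,0,0); (1,1,0,1); (1,1,1,0); (1,1,1,1)} — 4.
Total: 7 + 2 + 6 + 4 = 19.

19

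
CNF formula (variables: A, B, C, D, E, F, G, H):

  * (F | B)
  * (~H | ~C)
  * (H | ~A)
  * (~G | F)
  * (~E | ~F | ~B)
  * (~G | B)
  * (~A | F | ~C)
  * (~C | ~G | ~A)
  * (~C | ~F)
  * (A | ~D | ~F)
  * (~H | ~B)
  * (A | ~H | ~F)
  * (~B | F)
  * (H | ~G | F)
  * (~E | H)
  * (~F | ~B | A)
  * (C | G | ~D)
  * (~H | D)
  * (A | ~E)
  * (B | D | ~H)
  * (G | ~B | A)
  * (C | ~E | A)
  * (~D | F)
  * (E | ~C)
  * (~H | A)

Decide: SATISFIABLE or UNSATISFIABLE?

SATISFIABLE

Branch on A: take A = False.
  then E is forced to False.
  then C is forced to False.
  then H is forced to False.
Try B = False.
  then F is forced to True.
  then G is forced to False.
  then D is forced to False.
So A = False  B = False  C = False  D = False  E = False  F = True  G = False  H = False is a satisfying assignment.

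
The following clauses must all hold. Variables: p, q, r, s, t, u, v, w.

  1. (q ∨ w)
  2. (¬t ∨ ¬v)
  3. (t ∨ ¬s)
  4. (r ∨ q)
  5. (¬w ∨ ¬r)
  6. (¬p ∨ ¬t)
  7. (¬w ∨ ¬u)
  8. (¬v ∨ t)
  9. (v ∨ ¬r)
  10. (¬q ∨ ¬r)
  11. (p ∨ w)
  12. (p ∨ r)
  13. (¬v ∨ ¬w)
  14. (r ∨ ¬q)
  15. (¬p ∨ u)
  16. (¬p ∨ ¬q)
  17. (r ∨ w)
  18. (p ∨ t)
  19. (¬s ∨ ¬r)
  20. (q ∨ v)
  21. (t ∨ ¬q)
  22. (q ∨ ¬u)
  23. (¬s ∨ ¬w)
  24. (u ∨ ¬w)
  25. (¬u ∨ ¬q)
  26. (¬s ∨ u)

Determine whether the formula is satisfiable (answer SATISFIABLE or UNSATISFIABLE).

q = True:
  propagation gives r=False; an empty clause results — contradiction.
q = False:
  propagation gives w=True, r=True; an empty clause results — contradiction.
Every branch closes, so no satisfying assignment exists.

UNSATISFIABLE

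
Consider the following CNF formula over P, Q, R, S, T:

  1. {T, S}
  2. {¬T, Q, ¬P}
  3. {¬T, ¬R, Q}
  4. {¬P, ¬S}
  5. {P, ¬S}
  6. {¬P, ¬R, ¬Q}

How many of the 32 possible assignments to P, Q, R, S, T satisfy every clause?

The models are:
  P=F Q=F R=F S=F T=T
  P=F Q=T R=F S=F T=T
  P=F Q=T R=T S=F T=T
  P=T Q=T R=F S=F T=T
That's 4 in total.

4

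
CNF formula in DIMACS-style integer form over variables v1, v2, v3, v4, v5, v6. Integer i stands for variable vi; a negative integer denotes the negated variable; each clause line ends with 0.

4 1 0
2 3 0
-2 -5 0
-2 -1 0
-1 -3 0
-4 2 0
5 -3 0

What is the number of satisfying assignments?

Satisfying assignments:
  v1=0 v2=1 v3=0 v4=1 v5=0 v6=0
  v1=0 v2=1 v3=0 v4=1 v5=0 v6=1
That's 2 in total.

2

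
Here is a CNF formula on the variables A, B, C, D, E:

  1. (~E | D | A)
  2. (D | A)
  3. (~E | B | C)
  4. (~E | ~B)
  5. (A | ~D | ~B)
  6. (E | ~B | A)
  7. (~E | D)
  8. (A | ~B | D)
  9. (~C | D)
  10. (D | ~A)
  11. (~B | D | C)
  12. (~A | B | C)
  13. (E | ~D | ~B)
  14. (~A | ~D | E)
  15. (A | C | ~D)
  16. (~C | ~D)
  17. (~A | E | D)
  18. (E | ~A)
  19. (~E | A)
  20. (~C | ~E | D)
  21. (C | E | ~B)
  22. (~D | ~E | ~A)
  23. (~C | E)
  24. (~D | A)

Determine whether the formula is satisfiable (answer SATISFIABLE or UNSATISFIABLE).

D = True:
  propagation gives C=False, A=True, B=True, E=False; an empty clause results — contradiction.
D = False:
  propagation gives A=True; an empty clause results — contradiction.
Every branch closes, so no satisfying assignment exists.

UNSATISFIABLE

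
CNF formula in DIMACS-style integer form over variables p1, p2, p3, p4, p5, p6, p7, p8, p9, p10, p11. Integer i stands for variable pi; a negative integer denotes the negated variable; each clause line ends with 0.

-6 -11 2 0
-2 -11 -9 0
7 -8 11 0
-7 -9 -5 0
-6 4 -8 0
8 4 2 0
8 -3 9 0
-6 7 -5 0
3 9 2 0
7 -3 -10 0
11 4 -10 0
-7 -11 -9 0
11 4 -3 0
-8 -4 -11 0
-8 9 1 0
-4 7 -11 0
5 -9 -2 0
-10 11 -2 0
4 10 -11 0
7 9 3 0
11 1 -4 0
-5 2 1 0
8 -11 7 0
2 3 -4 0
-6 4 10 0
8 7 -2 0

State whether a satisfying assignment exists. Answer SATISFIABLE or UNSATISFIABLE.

p6 occurs only negated in the remaining clauses — set p6 = False.
Try p1 = False.
Set p2 = True and propagate.
Branch on p3: take p3 = False.
For the remaining variables, p4 = True, p5 = False, p7 = True, p8 = False, p9 = False, p10 = True, p11 = True works.
So p1=False, p2=True, p3=False, p4=True, p5=False, p6=False, p7=True, p8=False, p9=False, p10=True, p11=True is a satisfying assignment.

SATISFIABLE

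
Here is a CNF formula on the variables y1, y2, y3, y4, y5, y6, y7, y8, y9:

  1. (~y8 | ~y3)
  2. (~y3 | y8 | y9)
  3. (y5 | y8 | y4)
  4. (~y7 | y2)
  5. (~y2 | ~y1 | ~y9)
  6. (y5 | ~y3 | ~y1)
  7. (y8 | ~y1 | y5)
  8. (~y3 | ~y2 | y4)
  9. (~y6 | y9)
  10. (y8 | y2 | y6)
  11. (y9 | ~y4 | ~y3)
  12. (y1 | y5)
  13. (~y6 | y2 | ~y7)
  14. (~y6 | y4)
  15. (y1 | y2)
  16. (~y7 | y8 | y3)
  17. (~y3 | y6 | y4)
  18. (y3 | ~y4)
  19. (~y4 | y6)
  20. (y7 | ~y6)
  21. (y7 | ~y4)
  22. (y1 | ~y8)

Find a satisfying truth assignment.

y1 = T, y2 = F, y3 = F, y4 = F, y5 = F, y6 = F, y7 = F, y8 = T, y9 = T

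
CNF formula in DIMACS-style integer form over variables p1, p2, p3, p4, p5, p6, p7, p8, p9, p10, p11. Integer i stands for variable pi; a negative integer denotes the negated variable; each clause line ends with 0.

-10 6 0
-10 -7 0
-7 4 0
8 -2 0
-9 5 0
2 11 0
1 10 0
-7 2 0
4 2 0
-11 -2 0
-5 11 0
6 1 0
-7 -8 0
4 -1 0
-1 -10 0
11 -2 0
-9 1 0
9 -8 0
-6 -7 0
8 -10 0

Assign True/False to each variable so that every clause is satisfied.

p1=T, p2=F, p3=T, p4=T, p5=T, p6=T, p7=F, p8=T, p9=T, p10=F, p11=T

Check each clause:
  1. (NOT p10 OR p6) — p6 is true.
  2. (NOT p10 OR NOT p7) — NOT p7 is true.
  3. (p4 OR NOT p7) — NOT p7 is true.
  4. (NOT p2 OR p8) — p8 is true.
  5. (p5 OR NOT p9) — p5 is true.
  6. (p2 OR p11) — p11 is true.
  7. (p10 OR p1) — p1 is true.
  8. (NOT p7 OR p2) — NOT p7 is true.
  9. (p4 OR p2) — p4 is true.
  10. (NOT p11 OR NOT p2) — NOT p2 is true.
  11. (NOT p5 OR p11) — p11 is true.
  12. (p6 OR p1) — p1 is true.
  13. (NOT p7 OR NOT p8) — NOT p7 is true.
  14. (p4 OR NOT p1) — p4 is true.
  15. (NOT p10 OR NOT p1) — NOT p10 is true.
  16. (p11 OR NOT p2) — p11 is true.
  17. (NOT p9 OR p1) — p1 is true.
  18. (p9 OR NOT p8) — p9 is true.
  19. (NOT p7 OR NOT p6) — NOT p7 is true.
  20. (p8 OR NOT p10) — p8 is true.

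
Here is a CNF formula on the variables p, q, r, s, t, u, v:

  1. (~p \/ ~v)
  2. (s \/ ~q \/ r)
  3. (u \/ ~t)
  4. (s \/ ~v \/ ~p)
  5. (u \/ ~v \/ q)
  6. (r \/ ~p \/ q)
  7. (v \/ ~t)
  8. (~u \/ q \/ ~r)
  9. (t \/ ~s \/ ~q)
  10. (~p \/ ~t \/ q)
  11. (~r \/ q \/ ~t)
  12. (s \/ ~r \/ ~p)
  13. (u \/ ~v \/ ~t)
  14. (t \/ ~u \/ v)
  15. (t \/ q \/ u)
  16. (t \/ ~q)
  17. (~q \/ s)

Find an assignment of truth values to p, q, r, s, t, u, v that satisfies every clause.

p=False, q=True, r=True, s=True, t=True, u=True, v=True

p occurs only negated in the remaining clauses — set p = False.
Set q = True and propagate.
  then t is forced to True.
  then u is forced to True.
  then v is forced to True.
  then s is forced to True.
r is now unconstrained; take r = True.
Every clause has at least one true literal under this assignment.
Check each clause:
  1. (~v \/ ~p) — ~p is true.
  2. (s \/ r \/ ~q) — r is true.
  3. (u \/ ~t) — u is true.
  4. (~v \/ ~p \/ s) — s is true.
  5. (q \/ u \/ ~v) — q is true.
  6. (~p \/ q \/ r) — q is true.
  7. (v \/ ~t) — v is true.
  8. (~r \/ q \/ ~u) — q is true.
  9. (t \/ ~q \/ ~s) — t is true.
  10. (~p \/ ~t \/ q) — q is true.
  11. (~r \/ ~t \/ q) — q is true.
  12. (~p \/ ~r \/ s) — s is true.
  13. (~v \/ u \/ ~t) — u is true.
  14. (v \/ t \/ ~u) — t is true.
  15. (u \/ q \/ t) — q is true.
  16. (~q \/ t) — t is true.
  17. (s \/ ~q) — s is true.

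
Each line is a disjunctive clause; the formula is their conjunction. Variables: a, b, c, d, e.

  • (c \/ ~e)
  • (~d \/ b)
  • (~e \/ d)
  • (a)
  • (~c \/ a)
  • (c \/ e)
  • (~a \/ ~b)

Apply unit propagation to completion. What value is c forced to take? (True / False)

Unit clause (a) sets a = True.
(~b \/ ~a): since a = True, the clause reduces to (~b). b = False.
From (b \/ ~d) and b = False: d = False.
In (d \/ ~e), d is now false; ~e must hold, so e = False.
(e \/ c) with e = False leaves only c, so c = True.

True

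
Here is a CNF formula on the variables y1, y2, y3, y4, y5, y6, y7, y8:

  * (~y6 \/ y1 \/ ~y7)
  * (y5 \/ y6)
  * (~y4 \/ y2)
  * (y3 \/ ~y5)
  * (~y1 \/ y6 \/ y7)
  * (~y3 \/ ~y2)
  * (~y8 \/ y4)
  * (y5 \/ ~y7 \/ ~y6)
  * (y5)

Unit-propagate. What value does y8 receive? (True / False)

(y5) stands alone — y5 = True.
(y3 \/ ~y5): since y5 = True, the clause reduces to (y3). y3 = True.
(~y2 \/ ~y3) with y3 = True leaves only ~y2, so y2 = False.
(y2 \/ ~y4): since y2 = False, the clause reduces to (~y4). y4 = False.
In (y4 \/ ~y8), y4 is now false; ~y8 must hold, so y8 = False.

False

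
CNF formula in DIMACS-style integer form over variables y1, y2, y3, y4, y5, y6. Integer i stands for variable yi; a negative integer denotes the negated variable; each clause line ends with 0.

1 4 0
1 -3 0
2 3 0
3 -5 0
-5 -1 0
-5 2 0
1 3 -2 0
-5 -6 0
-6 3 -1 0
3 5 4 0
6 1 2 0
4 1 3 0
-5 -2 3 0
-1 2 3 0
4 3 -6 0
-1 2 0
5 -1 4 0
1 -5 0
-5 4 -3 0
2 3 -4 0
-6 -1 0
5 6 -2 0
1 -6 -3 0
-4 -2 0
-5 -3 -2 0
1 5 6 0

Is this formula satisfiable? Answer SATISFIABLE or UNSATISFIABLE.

y1 = True:
  propagation gives y5=False, y2=True, y4=True; an empty clause results — contradiction.
y1 = False:
  propagation gives y4=True, y3=False, y2=True; an empty clause results — contradiction.
Every branch closes, so no satisfying assignment exists.

UNSATISFIABLE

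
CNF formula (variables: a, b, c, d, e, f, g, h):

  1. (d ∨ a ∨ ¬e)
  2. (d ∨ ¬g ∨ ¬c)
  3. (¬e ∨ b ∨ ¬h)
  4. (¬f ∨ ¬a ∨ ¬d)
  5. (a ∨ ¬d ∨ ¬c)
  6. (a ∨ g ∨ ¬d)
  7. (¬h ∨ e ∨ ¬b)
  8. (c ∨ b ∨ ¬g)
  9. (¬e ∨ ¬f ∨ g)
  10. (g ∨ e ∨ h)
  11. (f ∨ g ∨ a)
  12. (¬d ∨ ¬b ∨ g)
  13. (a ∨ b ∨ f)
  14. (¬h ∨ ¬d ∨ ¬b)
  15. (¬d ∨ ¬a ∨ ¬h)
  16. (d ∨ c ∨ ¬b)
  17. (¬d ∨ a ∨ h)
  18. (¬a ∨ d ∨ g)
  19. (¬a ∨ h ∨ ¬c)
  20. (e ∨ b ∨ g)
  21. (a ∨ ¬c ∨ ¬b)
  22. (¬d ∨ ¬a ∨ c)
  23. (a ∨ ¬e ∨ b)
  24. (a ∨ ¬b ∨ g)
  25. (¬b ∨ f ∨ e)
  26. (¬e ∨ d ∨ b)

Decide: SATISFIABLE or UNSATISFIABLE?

a = True:
  b = True:
    d = True:
      propagation gives f=False, g=True, h=False; contradiction.
    d = False:
      propagation gives c=True, g=False; contradiction.
  b = False:
    d = True:
      propagation gives f=False, h=False, c=False; contradiction.
    d = False:
      propagation gives g=True, c=False; contradiction.
a = False:
  b = True:
    propagation gives c=False, d=True, g=True, h=False; an empty clause results — contradiction.
  b = False:
    propagation gives f=True, e=False, g=True, c=True; an empty clause results — contradiction.
Every branch closes, so no satisfying assignment exists.

UNSATISFIABLE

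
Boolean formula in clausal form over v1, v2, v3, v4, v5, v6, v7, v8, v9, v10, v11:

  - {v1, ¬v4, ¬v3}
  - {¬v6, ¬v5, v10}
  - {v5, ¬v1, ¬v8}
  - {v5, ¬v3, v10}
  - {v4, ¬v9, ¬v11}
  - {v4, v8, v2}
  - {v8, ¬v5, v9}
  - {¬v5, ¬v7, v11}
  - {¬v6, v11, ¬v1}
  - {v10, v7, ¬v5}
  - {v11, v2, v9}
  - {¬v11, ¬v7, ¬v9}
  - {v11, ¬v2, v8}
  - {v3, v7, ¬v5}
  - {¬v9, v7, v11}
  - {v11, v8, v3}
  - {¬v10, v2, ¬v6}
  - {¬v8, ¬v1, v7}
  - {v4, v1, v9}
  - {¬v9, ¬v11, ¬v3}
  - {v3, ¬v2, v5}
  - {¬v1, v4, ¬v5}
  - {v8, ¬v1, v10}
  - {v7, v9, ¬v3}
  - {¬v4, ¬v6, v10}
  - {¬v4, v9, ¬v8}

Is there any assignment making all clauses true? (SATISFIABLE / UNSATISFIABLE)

Try v1 = False.
Branch on v2: take v2 = True.
For the remaining variables, v3 = True, v4 = False, v5 = False, v6 = True, v7 = True, v8 = True, v9 = True, v10 = True, v11 = False works.
So v1=False, v2=True, v3=True, v4=False, v5=False, v6=True, v7=True, v8=True, v9=True, v10=True, v11=False is a satisfying assignment.

SATISFIABLE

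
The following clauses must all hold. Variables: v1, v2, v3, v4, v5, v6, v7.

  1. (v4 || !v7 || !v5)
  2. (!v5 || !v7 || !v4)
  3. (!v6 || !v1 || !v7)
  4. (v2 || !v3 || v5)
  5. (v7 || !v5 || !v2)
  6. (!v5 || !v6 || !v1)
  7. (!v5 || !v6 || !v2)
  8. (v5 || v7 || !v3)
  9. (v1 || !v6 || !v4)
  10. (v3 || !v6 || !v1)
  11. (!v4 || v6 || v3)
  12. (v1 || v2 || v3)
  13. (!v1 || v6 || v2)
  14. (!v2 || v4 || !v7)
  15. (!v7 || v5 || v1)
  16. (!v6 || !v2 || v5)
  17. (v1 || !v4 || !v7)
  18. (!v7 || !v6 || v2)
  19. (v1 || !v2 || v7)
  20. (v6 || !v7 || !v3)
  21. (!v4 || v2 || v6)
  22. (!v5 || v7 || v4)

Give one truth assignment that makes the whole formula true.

v1=True, v2=True, v3=False, v4=False, v5=False, v6=False, v7=False

Check each clause:
  1. (!v7 || v4 || !v5) — !v7 is true.
  2. (!v7 || !v5 || !v4) — !v7 is true.
  3. (!v1 || !v6 || !v7) — !v7 is true.
  4. (v2 || !v3 || v5) — !v3 is true.
  5. (!v2 || v7 || !v5) — !v5 is true.
  6. (!v6 || !v5 || !v1) — !v6 is true.
  7. (!v2 || !v6 || !v5) — !v6 is true.
  8. (v5 || !v3 || v7) — !v3 is true.
  9. (v1 || !v4 || !v6) — v1 is true.
  10. (!v1 || v3 || !v6) — !v6 is true.
  11. (v3 || v6 || !v4) — !v4 is true.
  12. (v1 || v2 || v3) — v1 is true.
  13. (v6 || v2 || !v1) — v2 is true.
  14. (v4 || !v2 || !v7) — !v7 is true.
  15. (v5 || !v7 || v1) — !v7 is true.
  16. (!v2 || v5 || !v6) — !v6 is true.
  17. (!v7 || !v4 || v1) — v1 is true.
  18. (v2 || !v7 || !v6) — !v7 is true.
  19. (v7 || v1 || !v2) — v1 is true.
  20. (!v3 || !v7 || v6) — !v7 is true.
  21. (v2 || !v4 || v6) — v2 is true.
  22. (!v5 || v7 || v4) — !v5 is true.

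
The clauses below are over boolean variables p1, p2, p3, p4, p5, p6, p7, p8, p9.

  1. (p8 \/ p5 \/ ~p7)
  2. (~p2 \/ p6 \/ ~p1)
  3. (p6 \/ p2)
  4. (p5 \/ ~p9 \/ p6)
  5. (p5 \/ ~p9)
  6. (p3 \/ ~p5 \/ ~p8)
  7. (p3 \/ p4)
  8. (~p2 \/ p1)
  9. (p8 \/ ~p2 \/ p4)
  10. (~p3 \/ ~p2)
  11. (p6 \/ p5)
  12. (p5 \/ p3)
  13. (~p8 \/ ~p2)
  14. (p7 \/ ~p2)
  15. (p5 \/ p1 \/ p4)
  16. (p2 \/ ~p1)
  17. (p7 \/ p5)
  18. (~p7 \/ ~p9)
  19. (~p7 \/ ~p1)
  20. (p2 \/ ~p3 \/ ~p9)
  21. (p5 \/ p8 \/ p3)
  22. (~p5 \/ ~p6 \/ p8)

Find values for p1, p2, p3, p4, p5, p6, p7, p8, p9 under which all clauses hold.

Pure literal: p9 appears only negated; assign p9 = False.
Try p1 = False.
  then p2 is forced to False.
  then p6 is forced to True.
Try p3 = True.
The remaining clauses are satisfied by p4 = False, p5 = True, p7 = False, p8 = True.

p1=F  p2=F  p3=T  p4=F  p5=T  p6=T  p7=F  p8=T  p9=F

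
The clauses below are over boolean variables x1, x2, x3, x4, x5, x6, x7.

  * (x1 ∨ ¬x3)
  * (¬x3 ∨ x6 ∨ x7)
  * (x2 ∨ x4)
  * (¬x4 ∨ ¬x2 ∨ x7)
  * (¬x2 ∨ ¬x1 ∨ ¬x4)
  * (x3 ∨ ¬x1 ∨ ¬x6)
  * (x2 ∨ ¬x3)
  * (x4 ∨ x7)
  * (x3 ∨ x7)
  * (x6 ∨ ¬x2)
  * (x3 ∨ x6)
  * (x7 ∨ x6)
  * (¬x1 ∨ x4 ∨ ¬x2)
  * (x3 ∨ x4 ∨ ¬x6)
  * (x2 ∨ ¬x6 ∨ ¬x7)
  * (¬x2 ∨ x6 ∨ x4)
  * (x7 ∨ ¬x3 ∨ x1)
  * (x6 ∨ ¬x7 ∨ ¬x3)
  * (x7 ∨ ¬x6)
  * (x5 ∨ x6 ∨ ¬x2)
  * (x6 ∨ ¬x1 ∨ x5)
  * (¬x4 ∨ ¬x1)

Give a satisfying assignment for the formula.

x1=False, x2=True, x3=False, x4=True, x5=False, x6=True, x7=True

Branch on x1: take x1 = False.
  then x3 is forced to False.
  then x7 is forced to True.
  then x6 is forced to True.
  then x4 is forced to True.
  then x2 is forced to True.
x5 is now unconstrained; take x5 = False.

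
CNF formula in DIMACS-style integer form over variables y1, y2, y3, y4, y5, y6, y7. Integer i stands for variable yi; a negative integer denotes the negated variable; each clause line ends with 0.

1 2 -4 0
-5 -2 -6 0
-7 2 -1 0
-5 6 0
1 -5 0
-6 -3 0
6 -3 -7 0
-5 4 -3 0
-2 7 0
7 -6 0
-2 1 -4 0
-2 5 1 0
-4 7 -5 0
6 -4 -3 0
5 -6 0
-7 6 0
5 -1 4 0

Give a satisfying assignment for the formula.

y1=F, y2=F, y3=T, y4=F, y5=F, y6=F, y7=F

Try y1 = False.
  then y5 is forced to False.
  then y2 is forced to False.
  then y4 is forced to False.
  then y6 is forced to False.
  then y7 is forced to False.
y3 is now unconstrained; take y3 = True.
Every clause has at least one true literal under this assignment.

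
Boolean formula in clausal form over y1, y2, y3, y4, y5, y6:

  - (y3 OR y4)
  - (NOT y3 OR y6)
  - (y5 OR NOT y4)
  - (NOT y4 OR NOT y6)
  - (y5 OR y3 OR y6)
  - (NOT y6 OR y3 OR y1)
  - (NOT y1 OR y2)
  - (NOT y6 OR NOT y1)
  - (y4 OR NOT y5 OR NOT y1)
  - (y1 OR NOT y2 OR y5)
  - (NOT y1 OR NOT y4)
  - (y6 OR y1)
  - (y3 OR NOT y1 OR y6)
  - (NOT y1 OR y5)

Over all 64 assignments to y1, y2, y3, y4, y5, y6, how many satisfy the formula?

3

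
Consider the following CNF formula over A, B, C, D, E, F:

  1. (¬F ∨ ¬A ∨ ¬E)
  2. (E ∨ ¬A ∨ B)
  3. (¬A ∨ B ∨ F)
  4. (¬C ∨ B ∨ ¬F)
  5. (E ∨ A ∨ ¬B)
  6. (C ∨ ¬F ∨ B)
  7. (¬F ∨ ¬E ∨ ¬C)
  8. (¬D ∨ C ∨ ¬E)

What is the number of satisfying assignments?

Case analysis on B and E:
  B=1, E=1: 7 of the 16 assignments to (A,C,D,F) work.
  B=1, E=0: forces A=1; C, D, F free → 2^3 = 8.
  B=0, E=1: remaining (A,C,D,F) ∈ {(0,0,0,0); (0,1,0,0); (0,1,1,0)} — 3.
  B=0, E=0: remaining (A,C,D,F) ∈ {(0,0,0,0); (0,0,1,0); (0,1,0,0); (0,1,1,0)} — 4.
Total: 7 + 8 + 3 + 4 = 22.

22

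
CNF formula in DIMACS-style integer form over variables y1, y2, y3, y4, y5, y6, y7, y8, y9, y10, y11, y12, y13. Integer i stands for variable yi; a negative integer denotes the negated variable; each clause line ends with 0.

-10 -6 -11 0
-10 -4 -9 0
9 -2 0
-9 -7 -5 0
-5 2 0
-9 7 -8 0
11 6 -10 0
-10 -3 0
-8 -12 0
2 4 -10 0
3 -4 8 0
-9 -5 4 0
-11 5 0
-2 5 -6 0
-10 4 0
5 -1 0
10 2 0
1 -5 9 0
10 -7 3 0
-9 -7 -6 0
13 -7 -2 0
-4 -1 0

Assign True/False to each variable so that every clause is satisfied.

y1 = False, y2 = True, y3 = True, y4 = True, y5 = False, y6 = False, y7 = False, y8 = False, y9 = True, y10 = False, y11 = False, y12 = False, y13 = True

Check each clause:
  1. (~y10 | ~y6 | ~y11) — ~y6 is true.
  2. (~y10 | ~y9 | ~y4) — ~y10 is true.
  3. (~y2 | y9) — y9 is true.
  4. (~y5 | ~y7 | ~y9) — ~y7 is true.
  5. (y2 | ~y5) — y2 is true.
  6. (~y9 | y7 | ~y8) — ~y8 is true.
  7. (~y10 | y6 | y11) — ~y10 is true.
  8. (~y10 | ~y3) — ~y10 is true.
  9. (~y12 | ~y8) — ~y8 is true.
  10. (y2 | ~y10 | y4) — y2 is true.
  11. (y8 | ~y4 | y3) — y3 is true.
  12. (~y5 | ~y9 | y4) — ~y5 is true.
  13. (~y11 | y5) — ~y11 is true.
  14. (~y2 | y5 | ~y6) — ~y6 is true.
  15. (~y10 | y4) — y4 is true.
  16. (~y1 | y5) — ~y1 is true.
  17. (y2 | y10) — y2 is true.
  18. (y9 | ~y5 | y1) — ~y5 is true.
  19. (y10 | ~y7 | y3) — ~y7 is true.
  20. (~y9 | ~y6 | ~y7) — ~y7 is true.
  21. (~y7 | ~y2 | y13) — ~y7 is true.
  22. (~y4 | ~y1) — ~y1 is true.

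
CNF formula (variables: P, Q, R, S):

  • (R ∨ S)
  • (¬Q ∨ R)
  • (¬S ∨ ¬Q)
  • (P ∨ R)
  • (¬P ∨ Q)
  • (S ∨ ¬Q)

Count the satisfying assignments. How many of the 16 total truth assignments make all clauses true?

The models are:
  P=F Q=F R=T S=F
  P=F Q=F R=T S=T
That's 2 in total.

2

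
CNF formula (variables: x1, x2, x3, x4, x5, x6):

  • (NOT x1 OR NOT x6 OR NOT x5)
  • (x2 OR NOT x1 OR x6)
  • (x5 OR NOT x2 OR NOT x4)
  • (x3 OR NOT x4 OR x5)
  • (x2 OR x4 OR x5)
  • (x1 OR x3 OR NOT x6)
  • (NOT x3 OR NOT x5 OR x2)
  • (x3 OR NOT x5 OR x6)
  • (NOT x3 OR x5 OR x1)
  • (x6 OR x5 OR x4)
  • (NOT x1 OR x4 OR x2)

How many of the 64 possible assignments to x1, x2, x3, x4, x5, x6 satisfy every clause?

Case analysis on x5 and x1:
  x5=T, x1=T: remaining (x2,x3,x4,x6) ∈ {(T,T,F,F); (T,T,T,F)} — 2.
  x5=T, x1=F: remaining (x2,x3,x4,x6) ∈ {(T,T,F,F); (T,T,F,T); (T,T,T,F); (T,T,T,T)} — 4.
  x5=F, x1=T: remaining (x2,x3,x4,x6) ∈ {(F,T,T,T); (T,F,F,T); (T,T,F,T)} — 3.
  x5=F, x1=F: a clause becomes empty — 0.
Total: 2 + 4 + 3 + 0 = 9.

9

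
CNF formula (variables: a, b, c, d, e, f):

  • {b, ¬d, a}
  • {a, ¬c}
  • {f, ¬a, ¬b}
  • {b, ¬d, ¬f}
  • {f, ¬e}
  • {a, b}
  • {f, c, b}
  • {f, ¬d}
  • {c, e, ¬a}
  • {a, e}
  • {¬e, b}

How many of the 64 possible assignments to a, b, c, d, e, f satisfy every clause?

Case analysis on a and b:
  a=T, b=T: d free; 3 ways for (c,e,f) × 2^1 = 6.
  a=T, b=F: remaining (c,d,e,f) ∈ {(T,F,F,F); (T,F,F,T)} — 2.
  a=F, b=T: remaining (c,d,e,f) ∈ {(F,F,T,T); (F,T,T,T)} — 2.
  a=F, b=F: a clause becomes empty — 0.
Total: 6 + 2 + 2 + 0 = 10.

10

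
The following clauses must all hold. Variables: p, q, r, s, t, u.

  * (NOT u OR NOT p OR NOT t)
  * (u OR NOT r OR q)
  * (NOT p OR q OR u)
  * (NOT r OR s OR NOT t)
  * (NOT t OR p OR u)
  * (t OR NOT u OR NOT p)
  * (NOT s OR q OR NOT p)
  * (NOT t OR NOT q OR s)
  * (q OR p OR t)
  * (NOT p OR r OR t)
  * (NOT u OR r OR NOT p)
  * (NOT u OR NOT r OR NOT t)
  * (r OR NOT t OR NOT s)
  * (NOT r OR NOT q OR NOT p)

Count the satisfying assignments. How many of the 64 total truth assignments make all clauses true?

9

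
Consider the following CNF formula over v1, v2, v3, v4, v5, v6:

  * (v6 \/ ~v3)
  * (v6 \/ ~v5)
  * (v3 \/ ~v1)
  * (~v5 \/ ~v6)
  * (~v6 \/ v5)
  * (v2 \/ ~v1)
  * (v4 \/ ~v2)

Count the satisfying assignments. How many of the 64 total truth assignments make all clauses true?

Satisfying assignments:
  v1=0 v2=0 v3=0 v4=0 v5=0 v6=0
  v1=0 v2=0 v3=0 v4=1 v5=0 v6=0
  v1=0 v2=1 v3=0 v4=1 v5=0 v6=0
Count: 3.

3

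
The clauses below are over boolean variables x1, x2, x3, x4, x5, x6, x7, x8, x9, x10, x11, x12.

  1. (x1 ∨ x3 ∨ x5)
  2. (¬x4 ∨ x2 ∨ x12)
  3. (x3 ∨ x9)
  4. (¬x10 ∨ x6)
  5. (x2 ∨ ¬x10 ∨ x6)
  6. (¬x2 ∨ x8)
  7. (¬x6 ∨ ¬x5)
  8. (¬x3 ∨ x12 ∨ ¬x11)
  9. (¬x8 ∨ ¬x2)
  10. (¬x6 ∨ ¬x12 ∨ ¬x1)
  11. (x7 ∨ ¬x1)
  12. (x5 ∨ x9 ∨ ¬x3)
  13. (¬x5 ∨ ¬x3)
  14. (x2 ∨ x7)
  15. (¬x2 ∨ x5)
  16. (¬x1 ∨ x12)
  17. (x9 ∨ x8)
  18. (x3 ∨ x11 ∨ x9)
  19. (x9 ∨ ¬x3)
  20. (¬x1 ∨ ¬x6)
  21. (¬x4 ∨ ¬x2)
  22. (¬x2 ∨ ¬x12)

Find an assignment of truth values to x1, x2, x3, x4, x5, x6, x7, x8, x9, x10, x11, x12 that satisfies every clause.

x7 occurs only positively in the remaining clauses — set x7 = True.
x9 occurs only positively in the remaining clauses — set x9 = True.
Set x1 = False and propagate.
Set x2 = False and propagate.
Try x3 = True.
  then x5 is forced to False.
For the remaining variables, x4 = True, x6 = True, x8 = True, x10 = False, x11 = True, x12 = True works.
Check each clause:
  1. (x5 ∨ x1 ∨ x3) — x3 is true.
  2. (x12 ∨ x2 ∨ ¬x4) — x12 is true.
  3. (x3 ∨ x9) — x9 is true.
  4. (x6 ∨ ¬x10) — ¬x10 is true.
  5. (x2 ∨ x6 ∨ ¬x10) — x6 is true.
  6. (¬x2 ∨ x8) — x8 is true.
  7. (¬x6 ∨ ¬x5) — ¬x5 is true.
  8. (¬x11 ∨ ¬x3 ∨ x12) — x12 is true.
  9. (¬x8 ∨ ¬x2) — ¬x2 is true.
  10. (¬x12 ∨ ¬x6 ∨ ¬x1) — ¬x1 is true.
  11. (x7 ∨ ¬x1) — ¬x1 is true.
  12. (x5 ∨ x9 ∨ ¬x3) — x9 is true.
  13. (¬x5 ∨ ¬x3) — ¬x5 is true.
  14. (x7 ∨ x2) — x7 is true.
  15. (¬x2 ∨ x5) — ¬x2 is true.
  16. (x12 ∨ ¬x1) — x12 is true.
  17. (x9 ∨ x8) — x8 is true.
  18. (x3 ∨ x11 ∨ x9) — x11 is true.
  19. (x9 ∨ ¬x3) — x9 is true.
  20. (¬x1 ∨ ¬x6) — ¬x1 is true.
  21. (¬x2 ∨ ¬x4) — ¬x2 is true.
  22. (¬x12 ∨ ¬x2) — ¬x2 is true.

x1 = False  x2 = False  x3 = True  x4 = True  x5 = False  x6 = True  x7 = True  x8 = True  x9 = True  x10 = False  x11 = True  x12 = True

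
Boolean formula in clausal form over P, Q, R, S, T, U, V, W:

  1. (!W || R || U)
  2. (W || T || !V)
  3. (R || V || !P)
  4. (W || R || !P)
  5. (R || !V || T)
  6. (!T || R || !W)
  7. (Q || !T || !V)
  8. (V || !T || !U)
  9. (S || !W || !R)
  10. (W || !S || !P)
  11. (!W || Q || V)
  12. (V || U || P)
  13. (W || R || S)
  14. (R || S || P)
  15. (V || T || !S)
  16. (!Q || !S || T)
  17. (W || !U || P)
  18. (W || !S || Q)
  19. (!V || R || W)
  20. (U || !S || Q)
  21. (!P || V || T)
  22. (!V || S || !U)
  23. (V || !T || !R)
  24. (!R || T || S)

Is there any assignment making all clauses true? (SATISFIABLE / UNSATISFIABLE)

SATISFIABLE

Branch on P: take P = True.
The remaining clauses are satisfied by Q = True, R = True, S = True, T = True, U = True, V = True, W = True.
So P=True  Q=True  R=True  S=True  T=True  U=True  V=True  W=True is a satisfying assignment.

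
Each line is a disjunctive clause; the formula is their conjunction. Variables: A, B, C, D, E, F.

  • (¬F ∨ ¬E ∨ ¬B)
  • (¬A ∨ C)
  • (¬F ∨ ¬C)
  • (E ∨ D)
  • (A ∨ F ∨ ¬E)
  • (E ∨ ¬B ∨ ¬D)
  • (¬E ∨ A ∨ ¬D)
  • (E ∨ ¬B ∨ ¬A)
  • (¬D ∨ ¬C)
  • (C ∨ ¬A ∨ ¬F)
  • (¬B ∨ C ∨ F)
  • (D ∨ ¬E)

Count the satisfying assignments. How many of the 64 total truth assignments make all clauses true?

2

Satisfying assignments:
  A=0 B=0 C=0 D=1 E=0 F=0
  A=0 B=0 C=0 D=1 E=0 F=1
Count: 2.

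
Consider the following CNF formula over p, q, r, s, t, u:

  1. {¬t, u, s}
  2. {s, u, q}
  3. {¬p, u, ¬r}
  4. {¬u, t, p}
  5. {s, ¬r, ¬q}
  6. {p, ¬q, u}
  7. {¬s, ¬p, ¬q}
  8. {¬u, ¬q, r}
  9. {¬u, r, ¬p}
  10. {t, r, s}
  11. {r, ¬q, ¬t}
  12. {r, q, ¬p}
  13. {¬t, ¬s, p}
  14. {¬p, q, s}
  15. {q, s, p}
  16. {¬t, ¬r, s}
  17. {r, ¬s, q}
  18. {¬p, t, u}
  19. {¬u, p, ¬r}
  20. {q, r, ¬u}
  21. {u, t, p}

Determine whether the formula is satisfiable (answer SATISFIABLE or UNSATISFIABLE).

SATISFIABLE

Branch on p: take p = True.
Branch on q: take q = False.
  then r is forced to True.
  then u is forced to True.
  then s is forced to True.
t is now unconstrained; take t = False.
So p = T, q = F, r = T, s = T, t = F, u = T is a satisfying assignment.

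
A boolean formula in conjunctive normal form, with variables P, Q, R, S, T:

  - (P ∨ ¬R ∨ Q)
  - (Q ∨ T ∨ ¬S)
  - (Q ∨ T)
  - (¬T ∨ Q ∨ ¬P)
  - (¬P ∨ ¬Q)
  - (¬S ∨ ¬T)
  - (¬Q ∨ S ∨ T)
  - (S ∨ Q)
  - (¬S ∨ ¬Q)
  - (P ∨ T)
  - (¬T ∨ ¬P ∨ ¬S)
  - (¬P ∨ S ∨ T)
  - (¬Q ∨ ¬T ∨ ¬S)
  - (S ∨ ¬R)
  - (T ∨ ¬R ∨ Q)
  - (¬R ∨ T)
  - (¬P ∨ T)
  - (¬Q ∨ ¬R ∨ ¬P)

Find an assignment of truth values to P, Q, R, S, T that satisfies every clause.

P = F  Q = T  R = F  S = F  T = T

Check each clause:
  1. (Q ∨ P ∨ ¬R) — Q is true.
  2. (¬S ∨ Q ∨ T) — Q is true.
  3. (T ∨ Q) — Q is true.
  4. (Q ∨ ¬T ∨ ¬P) — Q is true.
  5. (¬Q ∨ ¬P) — ¬P is true.
  6. (¬S ∨ ¬T) — ¬S is true.
  7. (S ∨ ¬Q ∨ T) — T is true.
  8. (S ∨ Q) — Q is true.
  9. (¬S ∨ ¬Q) — ¬S is true.
  10. (T ∨ P) — T is true.
  11. (¬P ∨ ¬S ∨ ¬T) — ¬S is true.
  12. (¬P ∨ T ∨ S) — T is true.
  13. (¬S ∨ ¬Q ∨ ¬T) — ¬S is true.
  14. (¬R ∨ S) — ¬R is true.
  15. (T ∨ ¬R ∨ Q) — ¬R is true.
  16. (T ∨ ¬R) — ¬R is true.
  17. (T ∨ ¬P) — T is true.
  18. (¬P ∨ ¬R ∨ ¬Q) — ¬R is true.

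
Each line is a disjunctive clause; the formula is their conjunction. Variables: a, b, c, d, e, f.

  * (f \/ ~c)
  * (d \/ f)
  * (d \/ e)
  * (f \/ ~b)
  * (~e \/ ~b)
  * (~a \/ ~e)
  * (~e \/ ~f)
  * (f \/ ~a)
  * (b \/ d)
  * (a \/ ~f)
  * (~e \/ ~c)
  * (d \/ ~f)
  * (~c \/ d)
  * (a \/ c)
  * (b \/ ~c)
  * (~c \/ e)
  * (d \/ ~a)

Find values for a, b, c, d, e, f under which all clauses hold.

a=True, b=False, c=False, d=True, e=False, f=True

Check each clause:
  1. (~c \/ f) — ~c is true.
  2. (d \/ f) — d is true.
  3. (d \/ e) — d is true.
  4. (~b \/ f) — ~b is true.
  5. (~b \/ ~e) — ~e is true.
  6. (~a \/ ~e) — ~e is true.
  7. (~e \/ ~f) — ~e is true.
  8. (f \/ ~a) — f is true.
  9. (b \/ d) — d is true.
  10. (a \/ ~f) — a is true.
  11. (~c \/ ~e) — ~e is true.
  12. (d \/ ~f) — d is true.
  13. (~c \/ d) — d is true.
  14. (a \/ c) — a is true.
  15. (b \/ ~c) — ~c is true.
  16. (~c \/ e) — ~c is true.
  17. (~a \/ d) — d is true.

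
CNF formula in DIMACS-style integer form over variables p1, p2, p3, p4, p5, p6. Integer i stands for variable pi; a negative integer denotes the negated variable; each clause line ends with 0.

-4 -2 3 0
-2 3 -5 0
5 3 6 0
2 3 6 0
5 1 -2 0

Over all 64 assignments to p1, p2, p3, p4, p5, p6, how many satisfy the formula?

Split on p2, then p3.
  p2=T, p3=T: p4, p6 free; 3 ways for (p1,p5) × 2^2 = 12.
  p2=T, p3=F: remaining (p1,p4,p5,p6) ∈ {(T,F,F,T)} — 1.
  p2=F, p3=T: p1, p4, p5, p6 free → 2^4 = 16.
  p2=F, p3=F: forces p6=T; p1, p4, p5 free → 2^3 = 8.
Total: 12 + 1 + 16 + 8 = 37.

37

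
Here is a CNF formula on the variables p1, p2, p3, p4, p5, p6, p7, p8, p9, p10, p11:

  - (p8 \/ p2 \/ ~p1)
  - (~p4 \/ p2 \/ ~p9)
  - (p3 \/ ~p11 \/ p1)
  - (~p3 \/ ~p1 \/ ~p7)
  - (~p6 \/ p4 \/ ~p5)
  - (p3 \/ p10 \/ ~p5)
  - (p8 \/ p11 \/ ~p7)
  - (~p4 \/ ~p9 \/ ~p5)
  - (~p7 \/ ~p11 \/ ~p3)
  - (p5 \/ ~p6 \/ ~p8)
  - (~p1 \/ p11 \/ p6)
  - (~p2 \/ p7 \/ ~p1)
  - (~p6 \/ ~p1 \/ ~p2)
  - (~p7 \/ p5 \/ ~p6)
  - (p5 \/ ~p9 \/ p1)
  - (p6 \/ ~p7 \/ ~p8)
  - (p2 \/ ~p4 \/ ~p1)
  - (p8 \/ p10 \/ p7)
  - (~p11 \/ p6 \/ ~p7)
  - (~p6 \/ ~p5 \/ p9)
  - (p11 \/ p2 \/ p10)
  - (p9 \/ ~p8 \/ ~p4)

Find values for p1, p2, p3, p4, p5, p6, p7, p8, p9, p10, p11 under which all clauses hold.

p1 = F, p2 = F, p3 = F, p4 = F, p5 = T, p6 = F, p7 = F, p8 = F, p9 = F, p10 = T, p11 = F

Check each clause:
  1. (p2 \/ p8 \/ ~p1) — ~p1 is true.
  2. (~p4 \/ p2 \/ ~p9) — ~p4 is true.
  3. (p1 \/ p3 \/ ~p11) — ~p11 is true.
  4. (~p1 \/ ~p3 \/ ~p7) — ~p7 is true.
  5. (p4 \/ ~p6 \/ ~p5) — ~p6 is true.
  6. (~p5 \/ p10 \/ p3) — p10 is true.
  7. (p11 \/ p8 \/ ~p7) — ~p7 is true.
  8. (~p5 \/ ~p4 \/ ~p9) — ~p4 is true.
  9. (~p3 \/ ~p11 \/ ~p7) — ~p7 is true.
  10. (p5 \/ ~p8 \/ ~p6) — ~p8 is true.
  11. (p6 \/ p11 \/ ~p1) — ~p1 is true.
  12. (~p2 \/ ~p1 \/ p7) — ~p2 is true.
  13. (~p1 \/ ~p6 \/ ~p2) — ~p6 is true.
  14. (~p6 \/ p5 \/ ~p7) — ~p7 is true.
  15. (p1 \/ ~p9 \/ p5) — p5 is true.
  16. (~p7 \/ ~p8 \/ p6) — ~p8 is true.
  17. (p2 \/ ~p1 \/ ~p4) — ~p4 is true.
  18. (p8 \/ p7 \/ p10) — p10 is true.
  19. (p6 \/ ~p7 \/ ~p11) — ~p7 is true.
  20. (p9 \/ ~p6 \/ ~p5) — ~p6 is true.
  21. (p10 \/ p11 \/ p2) — p10 is true.
  22. (~p4 \/ ~p8 \/ p9) — ~p8 is true.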